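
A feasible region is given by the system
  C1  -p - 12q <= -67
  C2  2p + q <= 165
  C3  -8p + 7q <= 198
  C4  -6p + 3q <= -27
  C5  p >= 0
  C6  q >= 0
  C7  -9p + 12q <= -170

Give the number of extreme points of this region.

Of the 21 pairwise boundary intersections, those satisfying every inequality are:
  (67, 0)
  (237/10, 433/120)
  (165/2, 0)
  (2150/33, 1145/33)

4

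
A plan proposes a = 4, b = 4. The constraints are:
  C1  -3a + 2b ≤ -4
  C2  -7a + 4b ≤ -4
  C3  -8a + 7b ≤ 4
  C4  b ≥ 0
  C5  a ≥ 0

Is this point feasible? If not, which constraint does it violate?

C1: -4 ≤ -4 ✓
C2: -12 ≤ -4 ✓
C3: -4 ≤ 4 ✓
C4: 4 ≥ 0 ✓
C5: 4 ≥ 0 ✓

feasible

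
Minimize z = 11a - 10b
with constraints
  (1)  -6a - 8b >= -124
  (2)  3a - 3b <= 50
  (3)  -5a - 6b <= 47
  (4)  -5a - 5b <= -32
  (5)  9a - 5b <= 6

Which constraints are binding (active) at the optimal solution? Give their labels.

Extreme points and z = 11a - 10b:
  (-182/5, 214/5) → z = -4142/5
  (334/51, 180/17) → z = -1726/51
  (19/7, 129/35) → z = -7

The minimum is at (-182/5, 214/5). Substituting into each constraint, equality holds for (1) and (4); the remaining constraints have slack.

(1) and (4)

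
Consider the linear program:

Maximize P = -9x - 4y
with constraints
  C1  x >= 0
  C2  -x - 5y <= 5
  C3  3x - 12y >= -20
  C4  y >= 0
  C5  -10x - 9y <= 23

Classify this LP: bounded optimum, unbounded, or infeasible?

Vertices and P = -9x - 4y:
  (0, 5/3) → P = -20/3
  (0, 0) → P = 0
The feasible region has finitely many vertices and no improving ray; the maximum is 0 at (0, 0).

bounded optimum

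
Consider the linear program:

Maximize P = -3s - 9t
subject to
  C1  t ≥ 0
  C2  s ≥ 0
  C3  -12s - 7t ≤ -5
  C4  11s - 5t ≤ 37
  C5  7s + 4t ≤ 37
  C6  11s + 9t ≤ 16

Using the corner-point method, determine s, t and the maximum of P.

s = 5/12, t = 0, maximum P = -5/4

Extreme points and P = -3s - 9t:
  (5/12, 0) → P = -5/4
  (16/11, 0) → P = -48/11
  (0, 5/7) → P = -45/7
  (0, 16/9) → P = -16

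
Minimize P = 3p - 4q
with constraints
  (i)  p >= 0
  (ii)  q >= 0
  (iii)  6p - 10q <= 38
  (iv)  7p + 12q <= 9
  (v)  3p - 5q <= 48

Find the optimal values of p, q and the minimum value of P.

p = 0, q = 3/4, minimum P = -3

Corner points and P = 3p - 4q:
  (0, 0) → P = 0
  (0, 3/4) → P = -3
  (9/7, 0) → P = 27/7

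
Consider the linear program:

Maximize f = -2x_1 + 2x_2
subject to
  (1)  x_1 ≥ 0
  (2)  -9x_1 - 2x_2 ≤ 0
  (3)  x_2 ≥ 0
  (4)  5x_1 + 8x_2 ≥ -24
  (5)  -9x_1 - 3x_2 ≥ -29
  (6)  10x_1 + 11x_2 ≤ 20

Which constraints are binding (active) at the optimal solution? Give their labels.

(1) and (6)

Extreme points and f = -2x_1 + 2x_2:
  (0, 0) → f = 0
  (0, 20/11) → f = 40/11
  (2, 0) → f = -4

The maximum is at (0, 20/11). Substituting into each constraint, equality holds for (1) and (6); the remaining constraints have slack.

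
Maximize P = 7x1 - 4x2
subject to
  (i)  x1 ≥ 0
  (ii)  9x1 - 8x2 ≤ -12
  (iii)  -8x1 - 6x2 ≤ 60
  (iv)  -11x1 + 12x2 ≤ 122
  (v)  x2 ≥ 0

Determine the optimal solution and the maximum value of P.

x1 = 208/5, x2 = 483/10, maximum P = 98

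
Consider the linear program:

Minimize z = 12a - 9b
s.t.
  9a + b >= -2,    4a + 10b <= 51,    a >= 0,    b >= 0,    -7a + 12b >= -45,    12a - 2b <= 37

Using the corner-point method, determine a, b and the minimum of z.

Extreme points and z = 12a - 9b:
  (0, 51/10) → z = -459/10
  (59/16, 29/8) → z = 93/8
  (0, 0) → z = 0
  (37/12, 0) → z = 37

The optimum lies where 4a + 10b = 51 and a = 0.
Solving simultaneously gives a = 0, b = 51/10.

a = 0, b = 51/10, minimum z = -459/10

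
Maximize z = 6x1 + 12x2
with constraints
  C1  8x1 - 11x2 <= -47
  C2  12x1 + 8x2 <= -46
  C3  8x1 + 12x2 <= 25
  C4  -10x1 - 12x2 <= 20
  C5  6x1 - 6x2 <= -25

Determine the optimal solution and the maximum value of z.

x1 = -45/2, x2 = 205/12, maximum z = 70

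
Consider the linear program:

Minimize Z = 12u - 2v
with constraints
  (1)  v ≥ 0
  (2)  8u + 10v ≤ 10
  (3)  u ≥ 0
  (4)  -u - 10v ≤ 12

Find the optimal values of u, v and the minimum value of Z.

Feasible corners and Z = 12u - 2v:
  (5/4, 0) → Z = 15
  (0, 0) → Z = 0
  (0, 1) → Z = -2

u = 0, v = 1, minimum Z = -2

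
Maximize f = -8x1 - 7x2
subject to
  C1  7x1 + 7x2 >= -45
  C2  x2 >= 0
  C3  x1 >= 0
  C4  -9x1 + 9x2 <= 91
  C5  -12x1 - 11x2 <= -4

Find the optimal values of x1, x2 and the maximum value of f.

Vertices and f = -8x1 - 7x2:
  (1/3, 0) → f = -8/3
  (0, 91/9) → f = -637/9
  (0, 4/11) → f = -28/11
The feasible region is unbounded (it extends along (1, 1), (1, 0)), but f strictly decreases along every unbounded feasible direction, so there is no improving ray and the maximum is attained at a vertex.

x1 = 0, x2 = 4/11, maximum f = -28/11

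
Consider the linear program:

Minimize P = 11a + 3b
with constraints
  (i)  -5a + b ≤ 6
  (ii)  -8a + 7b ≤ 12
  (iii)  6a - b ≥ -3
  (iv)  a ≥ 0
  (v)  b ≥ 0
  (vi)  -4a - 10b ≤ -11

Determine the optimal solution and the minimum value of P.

a = 0, b = 11/10, minimum P = 33/10

Vertices and P = 11a + 3b:
  (0, 12/7) → P = 36/7
  (0, 11/10) → P = 33/10
  (11/4, 0) → P = 121/4
The feasible region is unbounded (it extends along (7, 8), (1, 0)), but P strictly increases along every unbounded feasible direction, so there is no improving ray and the minimum is attained at a vertex.

The optimum lies where a = 0 and -4a - 10b = -11.
Solving simultaneously gives a = 0, b = 11/10.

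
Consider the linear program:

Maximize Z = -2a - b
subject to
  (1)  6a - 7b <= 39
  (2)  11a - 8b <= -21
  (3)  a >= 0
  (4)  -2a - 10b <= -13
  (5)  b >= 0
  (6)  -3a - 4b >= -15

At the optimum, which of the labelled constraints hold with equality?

Corner points and Z = -2a - b:
  (0, 21/8) → Z = -21/8
  (9/17, 57/17) → Z = -75/17
  (0, 15/4) → Z = -15/4

The maximum is at (0, 21/8). Substituting into each constraint, equality holds for (2) and (3); the remaining constraints have slack.

(2) and (3)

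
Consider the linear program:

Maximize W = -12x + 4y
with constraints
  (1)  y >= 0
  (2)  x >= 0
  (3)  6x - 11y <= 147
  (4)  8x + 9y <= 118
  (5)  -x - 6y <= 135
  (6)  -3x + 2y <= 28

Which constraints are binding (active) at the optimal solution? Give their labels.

(2) and (4)

Extreme points and W = -12x + 4y:
  (0, 0) → W = 0
  (59/4, 0) → W = -177
  (0, 118/9) → W = 472/9

The maximum is at (0, 118/9). Substituting into each constraint, equality holds for (2) and (4); the remaining constraints have slack.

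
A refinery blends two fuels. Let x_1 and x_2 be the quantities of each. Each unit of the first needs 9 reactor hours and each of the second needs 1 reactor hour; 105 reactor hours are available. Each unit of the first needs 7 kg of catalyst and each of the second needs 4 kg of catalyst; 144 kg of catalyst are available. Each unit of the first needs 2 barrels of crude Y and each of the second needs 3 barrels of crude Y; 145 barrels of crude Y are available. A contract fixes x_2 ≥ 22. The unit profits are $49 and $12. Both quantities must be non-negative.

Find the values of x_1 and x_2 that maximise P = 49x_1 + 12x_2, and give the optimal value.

The optimum lies where 7x_1 + 4x_2 = 144 and x_2 = 22.
Solving simultaneously gives x_1 = 8, x_2 = 22.

x_1 = 8, x_2 = 22, maximum P = 656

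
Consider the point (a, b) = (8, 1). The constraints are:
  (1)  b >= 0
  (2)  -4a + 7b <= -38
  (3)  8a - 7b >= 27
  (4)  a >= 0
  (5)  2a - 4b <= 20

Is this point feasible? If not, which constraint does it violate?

Constraint (2): -4a + 7b = -25, which is not ≤ -38. All other constraints are satisfied.

not feasible — violates (2)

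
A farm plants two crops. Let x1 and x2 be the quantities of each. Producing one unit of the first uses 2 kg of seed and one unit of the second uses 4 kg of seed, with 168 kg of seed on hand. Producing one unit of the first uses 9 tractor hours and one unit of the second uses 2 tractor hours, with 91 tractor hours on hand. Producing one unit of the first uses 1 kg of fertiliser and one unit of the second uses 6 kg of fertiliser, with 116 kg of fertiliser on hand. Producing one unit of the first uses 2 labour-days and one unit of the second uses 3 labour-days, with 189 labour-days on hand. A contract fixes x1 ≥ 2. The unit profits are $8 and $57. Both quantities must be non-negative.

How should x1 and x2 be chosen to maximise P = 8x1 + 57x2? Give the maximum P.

x1 = 2, x2 = 19, maximum P = 1099

Extreme points and P = 8x1 + 57x2:
  (91/9, 0) → P = 728/9
  (2, 0) → P = 16
  (157/26, 953/52) → P = 56833/52
  (2, 19) → P = 1099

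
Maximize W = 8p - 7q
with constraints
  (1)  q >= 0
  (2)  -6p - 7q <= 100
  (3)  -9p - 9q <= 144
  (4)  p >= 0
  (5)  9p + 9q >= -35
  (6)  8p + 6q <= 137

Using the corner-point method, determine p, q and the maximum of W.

p = 137/8, q = 0, maximum W = 137

Feasible corners and W = 8p - 7q:
  (0, 0) → W = 0
  (137/8, 0) → W = 137
  (0, 137/6) → W = -959/6

The optimum lies where q = 0 and 8p + 6q = 137.
Solving simultaneously gives p = 137/8, q = 0.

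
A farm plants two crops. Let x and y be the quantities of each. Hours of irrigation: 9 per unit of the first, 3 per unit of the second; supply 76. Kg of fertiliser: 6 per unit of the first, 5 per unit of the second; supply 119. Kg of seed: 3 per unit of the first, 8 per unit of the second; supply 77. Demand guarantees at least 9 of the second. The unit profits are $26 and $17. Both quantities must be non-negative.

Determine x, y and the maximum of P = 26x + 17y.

Extreme points and P = 26x + 17y:
  (0, 77/8) → P = 1309/8
  (0, 9) → P = 153
  (5/3, 9) → P = 589/3

The binding constraints are 3x + 8y = 77 and y = 9.
Solving simultaneously gives x = 5/3, y = 9.

x = 5/3, y = 9, maximum P = 589/3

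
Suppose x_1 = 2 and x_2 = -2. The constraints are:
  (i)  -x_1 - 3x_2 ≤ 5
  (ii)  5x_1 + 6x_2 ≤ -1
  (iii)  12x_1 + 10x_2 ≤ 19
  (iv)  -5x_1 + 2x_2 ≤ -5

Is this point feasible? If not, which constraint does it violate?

(i): 4 ≤ 5 ✓
(ii): -2 ≤ -1 ✓
(iii): 4 ≤ 19 ✓
(iv): -14 ≤ -5 ✓

feasible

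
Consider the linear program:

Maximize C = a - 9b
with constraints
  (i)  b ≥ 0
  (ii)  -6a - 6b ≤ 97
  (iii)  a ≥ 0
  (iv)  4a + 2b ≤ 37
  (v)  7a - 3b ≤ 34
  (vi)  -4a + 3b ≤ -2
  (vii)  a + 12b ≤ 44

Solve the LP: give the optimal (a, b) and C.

a = 34/7, b = 0, maximum C = 34/7

Corner points and C = a - 9b:
  (34/7, 0) → C = 34/7
  (1/2, 0) → C = 1/2
  (180/29, 274/87) → C = -642/29
  (52/17, 58/17) → C = -470/17

At the optimal vertex, b = 0 and 7a - 3b = 34.
Solving simultaneously gives a = 34/7, b = 0.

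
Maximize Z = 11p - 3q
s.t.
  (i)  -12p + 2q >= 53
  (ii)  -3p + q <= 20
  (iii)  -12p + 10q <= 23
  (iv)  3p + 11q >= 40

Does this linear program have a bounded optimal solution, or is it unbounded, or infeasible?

The boundaries -12p + 2q = 53 and -3p + q = 20 meet at (-13/6, 27/2), but that point violates -12p + 10q ≤ 23. Every candidate vertex is excluded by some other constraint, so the feasible region is empty.

infeasible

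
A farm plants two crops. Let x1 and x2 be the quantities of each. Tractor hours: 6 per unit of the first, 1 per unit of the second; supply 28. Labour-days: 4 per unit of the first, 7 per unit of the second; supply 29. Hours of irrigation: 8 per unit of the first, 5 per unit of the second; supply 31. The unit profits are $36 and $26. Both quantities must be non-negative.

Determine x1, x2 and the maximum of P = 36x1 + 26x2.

x1 = 2, x2 = 3, maximum P = 150

Corner points and P = 36x1 + 26x2:
  (0, 0) → P = 0
  (0, 29/7) → P = 754/7
  (31/8, 0) → P = 279/2
  (2, 3) → P = 150

The binding constraints are 4x1 + 7x2 = 29 and 8x1 + 5x2 = 31.
Solving simultaneously gives x1 = 2, x2 = 3.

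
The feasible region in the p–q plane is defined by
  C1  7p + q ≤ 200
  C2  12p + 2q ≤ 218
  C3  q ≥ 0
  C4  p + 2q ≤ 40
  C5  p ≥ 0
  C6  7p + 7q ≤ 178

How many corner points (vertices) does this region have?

Intersecting each pair of boundary lines and keeping only the points that satisfy every inequality leaves:
  (109/6, 0)
  (117/7, 61/7)
  (0, 0)
  (0, 20)
  (76/7, 102/7)

5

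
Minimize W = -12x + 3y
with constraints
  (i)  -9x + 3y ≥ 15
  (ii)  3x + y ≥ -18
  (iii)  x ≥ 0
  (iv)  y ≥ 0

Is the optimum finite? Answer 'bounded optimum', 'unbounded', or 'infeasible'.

unbounded

From the feasible point (0, 5), moving in the direction (3, 9) keeps every constraint satisfied while W decreases without bound.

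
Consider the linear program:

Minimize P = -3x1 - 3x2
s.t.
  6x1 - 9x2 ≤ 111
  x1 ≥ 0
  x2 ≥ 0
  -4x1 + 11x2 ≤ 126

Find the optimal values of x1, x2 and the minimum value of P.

Extreme points and P = -3x1 - 3x2:
  (37/2, 0) → P = -111/2
  (157/2, 40) → P = -711/2
  (0, 0) → P = 0
  (0, 126/11) → P = -378/11

x1 = 157/2, x2 = 40, minimum P = -711/2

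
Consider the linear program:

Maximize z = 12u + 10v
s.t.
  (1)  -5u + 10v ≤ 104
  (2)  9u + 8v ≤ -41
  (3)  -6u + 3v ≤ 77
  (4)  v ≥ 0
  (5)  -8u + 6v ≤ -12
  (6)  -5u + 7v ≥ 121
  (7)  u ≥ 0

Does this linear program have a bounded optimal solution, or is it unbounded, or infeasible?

The boundaries -5u + 7v = 121 and u = 0 meet at (0, 121/7), but that point violates -5u + 10v ≤ 104. Every candidate vertex is excluded by some other constraint, so the feasible region is empty.

infeasible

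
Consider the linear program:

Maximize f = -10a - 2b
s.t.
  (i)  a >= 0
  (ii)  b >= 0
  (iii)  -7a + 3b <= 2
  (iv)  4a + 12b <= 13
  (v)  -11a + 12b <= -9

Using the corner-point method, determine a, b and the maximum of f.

Feasible corners and f = -10a - 2b:
  (13/4, 0) → f = -65/2
  (9/11, 0) → f = -90/11
  (22/15, 107/180) → f = -1427/90

a = 9/11, b = 0, maximum f = -90/11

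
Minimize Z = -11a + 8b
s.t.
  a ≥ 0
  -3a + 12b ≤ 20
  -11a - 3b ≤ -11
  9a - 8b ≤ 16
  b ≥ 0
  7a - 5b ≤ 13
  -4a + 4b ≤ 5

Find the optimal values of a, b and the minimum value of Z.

a = 24/11, b = 5/11, minimum Z = -224/11

Extreme points and Z = -11a + 8b:
  (256/69, 179/69) → Z = -1384/69
  (5/9, 65/36) → Z = 25/3
  (1, 0) → Z = -11
  (29/56, 99/56) → Z = 473/56
  (16/9, 0) → Z = -176/9
  (24/11, 5/11) → Z = -224/11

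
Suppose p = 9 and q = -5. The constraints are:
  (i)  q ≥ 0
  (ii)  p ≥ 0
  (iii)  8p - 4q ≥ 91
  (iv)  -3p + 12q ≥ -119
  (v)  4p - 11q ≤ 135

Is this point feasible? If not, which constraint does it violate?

Constraint (i): q = -5, which is not ≥ 0. All other constraints are satisfied.

not feasible — violates (i)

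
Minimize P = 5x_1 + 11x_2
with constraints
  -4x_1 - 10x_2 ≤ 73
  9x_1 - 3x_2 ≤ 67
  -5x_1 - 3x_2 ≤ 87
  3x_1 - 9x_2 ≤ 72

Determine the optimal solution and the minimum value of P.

Corner points and P = 5x_1 + 11x_2:
  (-651/38, -17/38) → P = -1721/19
  (21/22, -169/22) → P = -877/11
  (43/8, -149/24) → P = -497/12
The feasible region is unbounded (it extends along (1, 3), (-3, 5)), but P strictly increases along every unbounded feasible direction, so there is no improving ray and the minimum is attained at a vertex.

At the optimal vertex, -4x_1 - 10x_2 = 73 and -5x_1 - 3x_2 = 87.
Solving simultaneously gives x_1 = -651/38, x_2 = -17/38.

x_1 = -651/38, x_2 = -17/38, minimum P = -1721/19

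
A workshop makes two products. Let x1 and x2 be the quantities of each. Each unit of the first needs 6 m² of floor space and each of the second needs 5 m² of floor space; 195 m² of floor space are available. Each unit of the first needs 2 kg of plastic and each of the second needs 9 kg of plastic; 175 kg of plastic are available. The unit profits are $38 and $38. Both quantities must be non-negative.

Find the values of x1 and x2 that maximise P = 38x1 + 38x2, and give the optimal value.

x1 = 20, x2 = 15, maximum P = 1330

The optimum lies where 6x1 + 5x2 = 195 and 2x1 + 9x2 = 175.
Solving simultaneously gives x1 = 20, x2 = 15.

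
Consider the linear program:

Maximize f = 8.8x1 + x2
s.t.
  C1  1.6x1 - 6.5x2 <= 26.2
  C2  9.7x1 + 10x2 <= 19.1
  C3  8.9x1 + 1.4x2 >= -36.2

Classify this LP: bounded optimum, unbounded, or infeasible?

bounded optimum

Feasible corners and f = 8.8x1 + x2:
  (7723/1581, -22358/7905) → f = 105818/2635
  (-19862/6009, -29110/6009) → f = -339826/10015
  (-6479/1257, 17371/2514) → f = -161099/4190
The feasible region has finitely many vertices and no improving ray; the maximum is 105818/2635 at (7723/1581, -22358/7905).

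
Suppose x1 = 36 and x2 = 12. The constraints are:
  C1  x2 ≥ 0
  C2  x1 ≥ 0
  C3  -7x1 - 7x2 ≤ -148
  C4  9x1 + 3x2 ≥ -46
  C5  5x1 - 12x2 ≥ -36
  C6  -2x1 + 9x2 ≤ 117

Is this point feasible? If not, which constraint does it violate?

C1: 12 ≥ 0 ✓
C2: 36 ≥ 0 ✓
C3: -336 ≤ -148 ✓
C4: 360 ≥ -46 ✓
C5: 36 ≥ -36 ✓
C6: 36 ≤ 117 ✓

feasible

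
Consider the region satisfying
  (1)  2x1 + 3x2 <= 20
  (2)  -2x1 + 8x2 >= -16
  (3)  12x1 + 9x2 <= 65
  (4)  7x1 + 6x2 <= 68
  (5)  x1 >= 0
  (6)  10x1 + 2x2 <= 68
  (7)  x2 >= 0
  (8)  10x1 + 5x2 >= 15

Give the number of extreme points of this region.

Intersecting each pair of boundary lines and keeping only the points that satisfy every inequality leaves:
  (5/6, 55/9)
  (0, 20/3)
  (65/12, 0)
  (0, 3)
  (3/2, 0)

5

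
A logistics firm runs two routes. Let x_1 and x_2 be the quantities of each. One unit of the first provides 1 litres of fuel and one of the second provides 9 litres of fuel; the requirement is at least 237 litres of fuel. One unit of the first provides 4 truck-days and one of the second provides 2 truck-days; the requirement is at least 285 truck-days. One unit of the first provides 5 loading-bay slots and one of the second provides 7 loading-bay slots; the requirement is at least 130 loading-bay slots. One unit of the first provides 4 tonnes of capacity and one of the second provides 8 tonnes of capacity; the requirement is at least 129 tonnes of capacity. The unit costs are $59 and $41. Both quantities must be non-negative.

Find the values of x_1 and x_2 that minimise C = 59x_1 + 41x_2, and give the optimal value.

Extreme points and C = 59x_1 + 41x_2:
  (0, 285/2) → C = 11685/2
  (237, 0) → C = 13983
  (123/2, 39/2) → C = 4428
The feasible region is unbounded (it extends along (0, 1), (1, 0)), but C strictly increases along every unbounded feasible direction, so there is no improving ray and the minimum is attained at a vertex.

The optimum lies where x_1 + 9x_2 = 237 and 4x_1 + 2x_2 = 285.
Solving simultaneously gives x_1 = 123/2, x_2 = 39/2.

x_1 = 123/2, x_2 = 39/2, minimum C = 4428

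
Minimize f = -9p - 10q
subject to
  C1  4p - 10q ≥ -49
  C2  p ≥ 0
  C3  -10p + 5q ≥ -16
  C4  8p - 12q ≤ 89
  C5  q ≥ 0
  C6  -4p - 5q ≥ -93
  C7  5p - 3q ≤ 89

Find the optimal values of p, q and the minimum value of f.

Corner points and f = -9p - 10q:
  (0, 49/10) → f = -49
  (81/16, 277/40) → f = -1837/16
  (0, 0) → f = 0
  (8/5, 0) → f = -72/5

The binding constraints are 4p - 10q = -49 and -10p + 5q = -16.
Solving simultaneously gives p = 81/16, q = 277/40.

p = 81/16, q = 277/40, minimum f = -1837/16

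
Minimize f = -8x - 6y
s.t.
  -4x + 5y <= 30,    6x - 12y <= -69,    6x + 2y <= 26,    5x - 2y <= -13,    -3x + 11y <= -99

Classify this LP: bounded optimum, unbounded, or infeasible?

infeasible

The boundaries -4x + 5y = 30 and 6x - 12y = -69 meet at (-5/6, 16/3), but that point violates -3x + 11y ≤ -99. Every candidate vertex is excluded by some other constraint, so the feasible region is empty.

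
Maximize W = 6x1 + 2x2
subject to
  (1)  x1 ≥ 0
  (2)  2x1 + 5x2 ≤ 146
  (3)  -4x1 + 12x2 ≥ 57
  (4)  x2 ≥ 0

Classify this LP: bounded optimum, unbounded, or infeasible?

bounded optimum

Extreme points and W = 6x1 + 2x2:
  (0, 146/5) → W = 292/5
  (0, 19/4) → W = 19/2
  (1467/44, 349/22) → W = 5099/22
The feasible region has finitely many vertices and no improving ray; the maximum is 5099/22 at (1467/44, 349/22).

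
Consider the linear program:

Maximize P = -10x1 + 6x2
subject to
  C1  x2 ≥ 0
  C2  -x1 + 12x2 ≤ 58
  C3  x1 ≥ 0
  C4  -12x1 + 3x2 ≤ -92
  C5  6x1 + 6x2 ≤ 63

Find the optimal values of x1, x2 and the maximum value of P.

Feasible corners and P = -10x1 + 6x2:
  (23/3, 0) → P = -230/3
  (21/2, 0) → P = -105
  (247/30, 34/15) → P = -1031/15

The binding constraints are -12x1 + 3x2 = -92 and 6x1 + 6x2 = 63.
Solving simultaneously gives x1 = 247/30, x2 = 34/15.

x1 = 247/30, x2 = 34/15, maximum P = -1031/15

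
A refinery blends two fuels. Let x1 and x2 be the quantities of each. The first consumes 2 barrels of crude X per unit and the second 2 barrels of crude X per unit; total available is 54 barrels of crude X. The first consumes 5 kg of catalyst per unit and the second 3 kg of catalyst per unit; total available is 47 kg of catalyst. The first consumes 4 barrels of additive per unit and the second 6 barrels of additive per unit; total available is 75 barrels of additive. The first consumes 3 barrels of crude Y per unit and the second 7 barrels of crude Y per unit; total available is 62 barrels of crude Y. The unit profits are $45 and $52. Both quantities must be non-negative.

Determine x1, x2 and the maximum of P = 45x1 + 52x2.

Feasible corners and P = 45x1 + 52x2:
  (0, 0) → P = 0
  (0, 62/7) → P = 3224/7
  (47/5, 0) → P = 423
  (11/2, 13/2) → P = 1171/2

At the optimal vertex, 5x1 + 3x2 = 47 and 3x1 + 7x2 = 62.
Solving simultaneously gives x1 = 11/2, x2 = 13/2.

x1 = 11/2, x2 = 13/2, maximum P = 1171/2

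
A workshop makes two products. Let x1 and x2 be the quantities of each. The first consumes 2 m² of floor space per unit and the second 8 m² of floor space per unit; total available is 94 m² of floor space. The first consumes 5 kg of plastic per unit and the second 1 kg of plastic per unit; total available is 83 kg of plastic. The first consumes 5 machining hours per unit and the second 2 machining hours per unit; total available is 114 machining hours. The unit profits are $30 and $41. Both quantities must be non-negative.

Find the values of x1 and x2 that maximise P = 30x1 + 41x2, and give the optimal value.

Corner points and P = 30x1 + 41x2:
  (0, 0) → P = 0
  (0, 47/4) → P = 1927/4
  (83/5, 0) → P = 498
  (15, 8) → P = 778

x1 = 15, x2 = 8, maximum P = 778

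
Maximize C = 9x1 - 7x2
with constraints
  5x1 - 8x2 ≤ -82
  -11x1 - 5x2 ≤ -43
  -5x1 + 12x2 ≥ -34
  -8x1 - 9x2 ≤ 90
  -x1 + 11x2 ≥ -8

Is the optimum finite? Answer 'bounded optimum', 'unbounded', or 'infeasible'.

From the feasible point (-66/113, 1117/113), moving in the direction (8, 5) keeps every constraint satisfied while C increases without bound.

unbounded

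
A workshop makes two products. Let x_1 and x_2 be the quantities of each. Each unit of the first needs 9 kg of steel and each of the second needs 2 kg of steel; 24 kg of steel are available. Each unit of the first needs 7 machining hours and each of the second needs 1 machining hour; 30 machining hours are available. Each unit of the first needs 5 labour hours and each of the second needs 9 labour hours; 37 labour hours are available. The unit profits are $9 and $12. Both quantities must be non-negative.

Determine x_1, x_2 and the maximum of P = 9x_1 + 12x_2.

x_1 = 2, x_2 = 3, maximum P = 54

Feasible corners and P = 9x_1 + 12x_2:
  (0, 0) → P = 0
  (0, 37/9) → P = 148/3
  (8/3, 0) → P = 24
  (2, 3) → P = 54

At the optimal vertex, 9x_1 + 2x_2 = 24 and 5x_1 + 9x_2 = 37.
Solving simultaneously gives x_1 = 2, x_2 = 3.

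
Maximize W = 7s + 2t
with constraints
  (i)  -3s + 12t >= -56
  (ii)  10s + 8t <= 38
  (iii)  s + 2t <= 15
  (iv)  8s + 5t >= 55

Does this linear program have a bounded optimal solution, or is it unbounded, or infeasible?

The boundaries -3s + 12t = -56 and 10s + 8t = 38 meet at (113/18, -223/72), but that point violates 8s + 5t ≥ 55. Every candidate vertex is excluded by some other constraint, so the feasible region is empty.

infeasible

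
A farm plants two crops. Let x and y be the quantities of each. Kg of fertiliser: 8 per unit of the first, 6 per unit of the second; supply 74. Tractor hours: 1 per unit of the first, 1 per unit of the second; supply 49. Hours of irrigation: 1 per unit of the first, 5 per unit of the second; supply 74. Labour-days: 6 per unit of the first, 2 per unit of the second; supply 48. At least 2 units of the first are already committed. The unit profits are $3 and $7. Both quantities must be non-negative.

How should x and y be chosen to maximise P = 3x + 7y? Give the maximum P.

x = 2, y = 29/3, maximum P = 221/3

Corner points and P = 3x + 7y:
  (8, 0) → P = 24
  (2, 0) → P = 6
  (7, 3) → P = 42
  (2, 29/3) → P = 221/3

The optimum lies where 8x + 6y = 74 and x = 2.
Solving simultaneously gives x = 2, y = 29/3.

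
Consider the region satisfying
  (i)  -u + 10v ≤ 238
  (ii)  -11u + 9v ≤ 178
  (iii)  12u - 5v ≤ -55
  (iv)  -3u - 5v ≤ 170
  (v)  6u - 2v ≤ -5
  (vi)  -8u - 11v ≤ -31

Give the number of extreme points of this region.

4

Pairwise boundary intersections that survive every other constraint:
  (362/101, 2440/101)
  (128/23, 2801/115)
  (-1679/193, 1765/193)
  (-225/86, 203/43)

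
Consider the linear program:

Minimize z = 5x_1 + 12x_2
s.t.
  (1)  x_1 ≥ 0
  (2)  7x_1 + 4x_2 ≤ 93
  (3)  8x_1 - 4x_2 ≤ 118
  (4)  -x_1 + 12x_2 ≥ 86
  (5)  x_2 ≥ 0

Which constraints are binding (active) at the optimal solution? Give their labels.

Corner points and z = 5x_1 + 12x_2:
  (0, 93/4) → z = 279
  (0, 43/6) → z = 86
  (193/22, 695/88) → z = 1525/11

The minimum is at (0, 43/6). Substituting into each constraint, equality holds for (1) and (4); the remaining constraints have slack.

(1) and (4)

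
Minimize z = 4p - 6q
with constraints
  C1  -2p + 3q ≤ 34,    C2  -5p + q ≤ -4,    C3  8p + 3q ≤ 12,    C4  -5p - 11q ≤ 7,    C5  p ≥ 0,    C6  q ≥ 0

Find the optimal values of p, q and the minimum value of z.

Feasible corners and z = 4p - 6q:
  (24/23, 28/23) → z = -72/23
  (4/5, 0) → z = 16/5
  (3/2, 0) → z = 6

p = 24/23, q = 28/23, minimum z = -72/23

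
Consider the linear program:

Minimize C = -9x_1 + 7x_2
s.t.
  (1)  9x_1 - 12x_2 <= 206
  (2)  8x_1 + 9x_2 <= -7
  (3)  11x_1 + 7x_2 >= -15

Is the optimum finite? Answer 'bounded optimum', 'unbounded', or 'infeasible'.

bounded optimum

Corner points and C = -9x_1 + 7x_2:
  (10, -29/3) → C = -473/3
  (1262/195, -2401/195) → C = -5633/39
  (-2, 1) → C = 25
The feasible region has finitely many vertices and no improving ray; the minimum is -473/3 at (10, -29/3).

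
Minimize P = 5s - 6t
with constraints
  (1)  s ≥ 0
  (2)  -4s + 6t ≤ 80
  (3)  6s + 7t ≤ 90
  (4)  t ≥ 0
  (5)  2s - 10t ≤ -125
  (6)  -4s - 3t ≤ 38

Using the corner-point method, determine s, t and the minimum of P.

s = 0, t = 90/7, minimum P = -540/7

Feasible corners and P = 5s - 6t:
  (0, 90/7) → P = -540/7
  (0, 25/2) → P = -75
  (25/74, 465/37) → P = -5455/74

The optimum lies where s = 0 and 6s + 7t = 90.
Solving simultaneously gives s = 0, t = 90/7.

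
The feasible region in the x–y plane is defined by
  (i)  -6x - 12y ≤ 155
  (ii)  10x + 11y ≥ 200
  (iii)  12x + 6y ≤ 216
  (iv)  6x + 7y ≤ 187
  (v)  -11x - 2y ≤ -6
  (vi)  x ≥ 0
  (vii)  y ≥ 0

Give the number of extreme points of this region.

The feasible vertices (each the meet of two boundaries and inside every other half-plane) are:
  (49/3, 10/3)
  (0, 200/11)
  (65/8, 79/4)
  (0, 187/7)

4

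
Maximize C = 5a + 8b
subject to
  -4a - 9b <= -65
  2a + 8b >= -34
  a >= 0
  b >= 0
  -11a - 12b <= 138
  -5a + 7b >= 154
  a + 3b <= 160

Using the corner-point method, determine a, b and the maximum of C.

Extreme points and C = 5a + 8b:
  (0, 22) → C = 176
  (0, 160/3) → C = 1280/3
  (329/11, 477/11) → C = 5461/11

The optimum lies where -5a + 7b = 154 and a + 3b = 160.
Solving simultaneously gives a = 329/11, b = 477/11.

a = 329/11, b = 477/11, maximum C = 5461/11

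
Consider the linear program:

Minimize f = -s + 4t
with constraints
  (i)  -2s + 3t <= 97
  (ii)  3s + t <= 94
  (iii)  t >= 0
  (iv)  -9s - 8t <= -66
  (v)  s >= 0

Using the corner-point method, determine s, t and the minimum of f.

s = 94/3, t = 0, minimum f = -94/3

Vertices and f = -s + 4t:
  (185/11, 479/11) → f = 1731/11
  (0, 97/3) → f = 388/3
  (94/3, 0) → f = -94/3
  (22/3, 0) → f = -22/3
  (0, 33/4) → f = 33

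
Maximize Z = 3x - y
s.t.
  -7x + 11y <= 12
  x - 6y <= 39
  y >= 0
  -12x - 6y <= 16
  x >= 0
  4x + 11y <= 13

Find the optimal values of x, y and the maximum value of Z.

x = 13/4, y = 0, maximum Z = 39/4

Vertices and Z = 3x - y:
  (0, 12/11) → Z = -12/11
  (1/11, 139/121) → Z = -106/121
  (0, 0) → Z = 0
  (13/4, 0) → Z = 39/4

The binding constraints are y = 0 and 4x + 11y = 13.
Solving simultaneously gives x = 13/4, y = 0.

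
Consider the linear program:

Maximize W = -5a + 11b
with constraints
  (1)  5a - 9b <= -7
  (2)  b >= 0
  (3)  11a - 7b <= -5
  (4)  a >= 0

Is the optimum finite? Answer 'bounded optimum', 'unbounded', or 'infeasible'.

From the feasible point (1/16, 13/16), moving in the direction (0, 1) keeps every constraint satisfied while W increases without bound.

unbounded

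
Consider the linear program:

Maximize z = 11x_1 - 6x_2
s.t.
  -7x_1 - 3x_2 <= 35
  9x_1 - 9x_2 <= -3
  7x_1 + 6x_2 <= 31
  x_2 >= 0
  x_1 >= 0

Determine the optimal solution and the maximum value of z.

x_1 = 29/13, x_2 = 100/39, maximum z = 119/13

Feasible corners and z = 11x_1 - 6x_2:
  (29/13, 100/39) → z = 119/13
  (0, 1/3) → z = -2
  (0, 31/6) → z = -31

The binding constraints are 9x_1 - 9x_2 = -3 and 7x_1 + 6x_2 = 31.
Solving simultaneously gives x_1 = 29/13, x_2 = 100/39.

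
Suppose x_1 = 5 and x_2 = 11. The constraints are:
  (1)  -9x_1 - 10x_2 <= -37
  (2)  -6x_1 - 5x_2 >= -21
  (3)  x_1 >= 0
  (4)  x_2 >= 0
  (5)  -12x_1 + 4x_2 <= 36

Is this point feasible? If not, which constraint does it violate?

not feasible — violates (2)

Constraint (2): -6x_1 - 5x_2 = -85, which is not ≥ -21. All other constraints are satisfied.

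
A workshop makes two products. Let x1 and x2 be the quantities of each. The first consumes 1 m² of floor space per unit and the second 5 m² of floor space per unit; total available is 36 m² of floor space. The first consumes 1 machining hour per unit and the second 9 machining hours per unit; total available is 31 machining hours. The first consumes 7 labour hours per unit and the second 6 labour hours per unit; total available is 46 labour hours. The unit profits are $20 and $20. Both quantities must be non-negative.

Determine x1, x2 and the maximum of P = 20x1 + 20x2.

x1 = 4, x2 = 3, maximum P = 140

Vertices and P = 20x1 + 20x2:
  (0, 0) → P = 0
  (0, 31/9) → P = 620/9
  (46/7, 0) → P = 920/7
  (4, 3) → P = 140

The binding constraints are x1 + 9x2 = 31 and 7x1 + 6x2 = 46.
Solving simultaneously gives x1 = 4, x2 = 3.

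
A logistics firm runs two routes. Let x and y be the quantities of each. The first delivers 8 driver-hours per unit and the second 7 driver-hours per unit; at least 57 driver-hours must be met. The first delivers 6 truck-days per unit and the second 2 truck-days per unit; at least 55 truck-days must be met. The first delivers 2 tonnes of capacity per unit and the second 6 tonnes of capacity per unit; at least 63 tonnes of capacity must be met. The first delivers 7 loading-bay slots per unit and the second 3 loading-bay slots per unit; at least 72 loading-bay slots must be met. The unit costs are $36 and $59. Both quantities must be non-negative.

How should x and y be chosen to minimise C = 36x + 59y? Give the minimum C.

Vertices and C = 36x + 59y:
  (0, 55/2) → C = 3245/2
  (63/2, 0) → C = 1134
  (21/4, 47/4) → C = 3529/4
  (27/4, 33/4) → C = 2919/4
The feasible region is unbounded (it extends along (0, 1), (1, 0)), but C strictly increases along every unbounded feasible direction, so there is no improving ray and the minimum is attained at a vertex.

x = 27/4, y = 33/4, minimum C = 2919/4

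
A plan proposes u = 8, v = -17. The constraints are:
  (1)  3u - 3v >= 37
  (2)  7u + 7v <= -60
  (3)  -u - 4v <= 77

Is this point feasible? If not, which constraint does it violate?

feasible

(1): 75 ≥ 37 ✓
(2): -63 ≤ -60 ✓
(3): 60 ≤ 77 ✓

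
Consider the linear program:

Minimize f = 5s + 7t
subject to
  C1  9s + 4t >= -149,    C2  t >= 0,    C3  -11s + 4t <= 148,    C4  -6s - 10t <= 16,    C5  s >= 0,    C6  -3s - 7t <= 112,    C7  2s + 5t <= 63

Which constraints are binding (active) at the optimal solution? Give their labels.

Corner points and f = 5s + 7t:
  (0, 0) → f = 0
  (63/2, 0) → f = 315/2
  (0, 63/5) → f = 441/5

The minimum is at (0, 0). Substituting into each constraint, equality holds for C2 and C5; the remaining constraints have slack.

C2 and C5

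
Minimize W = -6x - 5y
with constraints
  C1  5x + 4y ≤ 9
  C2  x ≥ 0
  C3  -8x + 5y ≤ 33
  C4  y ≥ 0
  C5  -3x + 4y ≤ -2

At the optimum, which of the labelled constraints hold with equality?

C1 and C5

Extreme points and W = -6x - 5y:
  (9/5, 0) → W = -54/5
  (11/8, 17/32) → W = -349/32
  (2/3, 0) → W = -4

The minimum is at (11/8, 17/32). Substituting into each constraint, equality holds for C1 and C5; the remaining constraints have slack.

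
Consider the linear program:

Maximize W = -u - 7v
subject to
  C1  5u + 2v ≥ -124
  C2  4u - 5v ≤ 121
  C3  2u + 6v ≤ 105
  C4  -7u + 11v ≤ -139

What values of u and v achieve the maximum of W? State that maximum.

Vertices and W = -u - 7v:
  (-126/11, -367/11) → W = 245
  (-362/23, -521/23) → W = 4009/23
  (1251/34, 89/17) → W = -2497/34
  (1989/64, 457/64) → W = -1297/16

At the optimal vertex, 5u + 2v = -124 and 4u - 5v = 121.
Solving simultaneously gives u = -126/11, v = -367/11.

u = -126/11, v = -367/11, maximum W = 245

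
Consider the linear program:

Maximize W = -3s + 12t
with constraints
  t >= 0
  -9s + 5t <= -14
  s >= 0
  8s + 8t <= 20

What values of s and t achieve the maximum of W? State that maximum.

Corner points and W = -3s + 12t:
  (14/9, 0) → W = -14/3
  (5/2, 0) → W = -15/2
  (53/28, 17/28) → W = 45/28

At the optimal vertex, -9s + 5t = -14 and 8s + 8t = 20.
Solving simultaneously gives s = 53/28, t = 17/28.

s = 53/28, t = 17/28, maximum W = 45/28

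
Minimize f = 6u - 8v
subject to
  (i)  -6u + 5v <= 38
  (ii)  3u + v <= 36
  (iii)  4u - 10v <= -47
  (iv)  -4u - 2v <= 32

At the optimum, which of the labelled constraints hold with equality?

Extreme points and f = 6u - 8v:
  (142/21, 110/7) → f = -596/7
  (-29/8, 13/4) → f = -191/4
  (313/34, 285/34) → f = -201/17

The minimum is at (142/21, 110/7). Substituting into each constraint, equality holds for (i) and (ii); the remaining constraints have slack.

(i) and (ii)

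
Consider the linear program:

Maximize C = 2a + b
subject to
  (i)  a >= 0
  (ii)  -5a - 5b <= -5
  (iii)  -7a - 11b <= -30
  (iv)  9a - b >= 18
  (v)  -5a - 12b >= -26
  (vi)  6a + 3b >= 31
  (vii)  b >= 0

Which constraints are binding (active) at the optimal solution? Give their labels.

Vertices and C = 2a + b:
  (98/19, 1/57) → C = 31/3
  (26/5, 0) → C = 52/5
  (31/6, 0) → C = 31/3

The maximum is at (26/5, 0). Substituting into each constraint, equality holds for (v) and (vii); the remaining constraints have slack.

(v) and (vii)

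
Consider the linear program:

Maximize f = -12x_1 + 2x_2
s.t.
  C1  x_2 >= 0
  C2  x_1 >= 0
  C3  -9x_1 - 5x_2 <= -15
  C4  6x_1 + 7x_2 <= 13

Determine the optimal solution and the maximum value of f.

x_1 = 40/33, x_2 = 9/11, maximum f = -142/11

Vertices and f = -12x_1 + 2x_2:
  (5/3, 0) → f = -20
  (13/6, 0) → f = -26
  (40/33, 9/11) → f = -142/11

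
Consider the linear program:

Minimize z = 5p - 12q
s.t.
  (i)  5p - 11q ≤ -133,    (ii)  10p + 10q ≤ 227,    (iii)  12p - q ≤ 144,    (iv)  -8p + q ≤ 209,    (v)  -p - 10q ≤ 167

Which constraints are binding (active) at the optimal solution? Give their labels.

(ii) and (iv)

Extreme points and z = 5p - 12q:
  (1167/160, 493/32) → z = -4749/32
  (-2166/83, 19/83) → z = -11058/83
  (-207/10, 217/5) → z = -6243/10

The minimum is at (-207/10, 217/5). Substituting into each constraint, equality holds for (ii) and (iv); the remaining constraints have slack.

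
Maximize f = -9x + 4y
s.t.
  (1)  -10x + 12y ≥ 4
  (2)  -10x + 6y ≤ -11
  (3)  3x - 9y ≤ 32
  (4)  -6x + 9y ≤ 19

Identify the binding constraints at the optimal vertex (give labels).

Corner points and f = -9x + 4y:
  (13/5, 5/2) → f = -67/5
  (32/3, 83/9) → f = -532/9
  (71/18, 128/27) → f = -893/54

The maximum is at (13/5, 5/2). Substituting into each constraint, equality holds for (1) and (2); the remaining constraints have slack.

(1) and (2)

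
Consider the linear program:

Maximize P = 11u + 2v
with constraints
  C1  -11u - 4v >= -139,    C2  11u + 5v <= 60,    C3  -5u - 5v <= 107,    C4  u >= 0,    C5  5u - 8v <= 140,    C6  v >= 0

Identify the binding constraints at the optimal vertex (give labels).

Corner points and P = 11u + 2v:
  (0, 12) → P = 24
  (60/11, 0) → P = 60
  (0, 0) → P = 0

The maximum is at (60/11, 0). Substituting into each constraint, equality holds for C2 and C6; the remaining constraints have slack.

C2 and C6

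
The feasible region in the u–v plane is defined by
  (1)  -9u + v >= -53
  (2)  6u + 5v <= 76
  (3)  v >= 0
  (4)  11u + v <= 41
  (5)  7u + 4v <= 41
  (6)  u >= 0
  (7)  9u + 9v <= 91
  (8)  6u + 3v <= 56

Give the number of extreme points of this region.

5

Intersecting each pair of boundary lines and keeping only the points that satisfy every inequality leaves:
  (41/11, 0)
  (0, 0)
  (123/37, 164/37)
  (5/27, 268/27)
  (0, 91/9)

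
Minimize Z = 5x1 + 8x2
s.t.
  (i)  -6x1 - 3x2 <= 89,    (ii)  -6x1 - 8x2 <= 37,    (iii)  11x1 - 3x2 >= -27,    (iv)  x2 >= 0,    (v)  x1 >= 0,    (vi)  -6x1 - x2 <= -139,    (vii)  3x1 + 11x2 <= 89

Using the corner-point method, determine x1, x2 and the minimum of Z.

x1 = 139/6, x2 = 0, minimum Z = 695/6

Feasible corners and Z = 5x1 + 8x2:
  (139/6, 0) → Z = 695/6
  (89/3, 0) → Z = 445/3
  (160/7, 13/7) → Z = 904/7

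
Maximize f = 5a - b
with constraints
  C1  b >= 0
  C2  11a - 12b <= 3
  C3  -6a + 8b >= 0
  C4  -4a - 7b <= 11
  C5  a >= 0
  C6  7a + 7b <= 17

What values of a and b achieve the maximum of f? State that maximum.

Feasible corners and f = 5a - b:
  (0, 0) → f = 0
  (68/49, 51/49) → f = 289/49
  (0, 17/7) → f = -17/7

The optimum lies where -6a + 8b = 0 and 7a + 7b = 17.
Solving simultaneously gives a = 68/49, b = 51/49.

a = 68/49, b = 51/49, maximum f = 289/49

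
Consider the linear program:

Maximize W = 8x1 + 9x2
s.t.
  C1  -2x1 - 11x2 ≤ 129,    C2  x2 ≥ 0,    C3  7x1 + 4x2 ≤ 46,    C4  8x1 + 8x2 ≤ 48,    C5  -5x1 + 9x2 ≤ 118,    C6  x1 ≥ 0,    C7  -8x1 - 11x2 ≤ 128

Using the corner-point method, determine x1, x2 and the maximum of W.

x1 = 0, x2 = 6, maximum W = 54

Feasible corners and W = 8x1 + 9x2:
  (6, 0) → W = 48
  (0, 0) → W = 0
  (0, 6) → W = 54

The optimum lies where 8x1 + 8x2 = 48 and x1 = 0.
Solving simultaneously gives x1 = 0, x2 = 6.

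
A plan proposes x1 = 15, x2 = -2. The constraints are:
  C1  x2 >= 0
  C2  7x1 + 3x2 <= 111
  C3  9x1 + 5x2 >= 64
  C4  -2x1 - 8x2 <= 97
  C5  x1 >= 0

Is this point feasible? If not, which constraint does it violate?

Constraint C1: x2 = -2, which is not ≥ 0. All other constraints are satisfied.

not feasible — violates C1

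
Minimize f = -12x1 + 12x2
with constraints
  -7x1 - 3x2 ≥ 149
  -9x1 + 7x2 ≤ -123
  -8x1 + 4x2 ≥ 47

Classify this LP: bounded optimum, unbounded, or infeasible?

From the feasible point (-821/20, -1407/20), moving in the direction (-7, -9) keeps every constraint satisfied while f decreases without bound.

unbounded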